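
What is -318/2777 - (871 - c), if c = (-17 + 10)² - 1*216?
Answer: -2882844/2777 ≈ -1038.1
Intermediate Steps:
c = -167 (c = (-7)² - 216 = 49 - 216 = -167)
-318/2777 - (871 - c) = -318/2777 - (871 - 1*(-167)) = -318*1/2777 - (871 + 167) = -318/2777 - 1*1038 = -318/2777 - 1038 = -2882844/2777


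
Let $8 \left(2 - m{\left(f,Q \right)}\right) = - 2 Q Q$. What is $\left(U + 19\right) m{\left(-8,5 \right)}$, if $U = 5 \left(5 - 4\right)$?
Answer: $198$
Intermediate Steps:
$m{\left(f,Q \right)} = 2 + \frac{Q^{2}}{4}$ ($m{\left(f,Q \right)} = 2 - \frac{- 2 Q Q}{8} = 2 - \frac{\left(-2\right) Q^{2}}{8} = 2 + \frac{Q^{2}}{4}$)
$U = 5$ ($U = 5 \cdot 1 = 5$)
$\left(U + 19\right) m{\left(-8,5 \right)} = \left(5 + 19\right) \left(2 + \frac{5^{2}}{4}\right) = 24 \left(2 + \frac{1}{4} \cdot 25\right) = 24 \left(2 + \frac{25}{4}\right) = 24 \cdot \frac{33}{4} = 198$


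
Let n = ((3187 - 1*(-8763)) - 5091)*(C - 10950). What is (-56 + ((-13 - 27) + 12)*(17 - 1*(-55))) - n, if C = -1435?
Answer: 84946643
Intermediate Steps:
n = -84948715 (n = ((3187 - 1*(-8763)) - 5091)*(-1435 - 10950) = ((3187 + 8763) - 5091)*(-12385) = (11950 - 5091)*(-12385) = 6859*(-12385) = -84948715)
(-56 + ((-13 - 27) + 12)*(17 - 1*(-55))) - n = (-56 + ((-13 - 27) + 12)*(17 - 1*(-55))) - 1*(-84948715) = (-56 + (-40 + 12)*(17 + 55)) + 84948715 = (-56 - 28*72) + 84948715 = (-56 - 2016) + 84948715 = -2072 + 84948715 = 84946643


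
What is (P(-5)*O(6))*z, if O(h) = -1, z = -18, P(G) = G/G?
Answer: 18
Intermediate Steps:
P(G) = 1
(P(-5)*O(6))*z = (1*(-1))*(-18) = -1*(-18) = 18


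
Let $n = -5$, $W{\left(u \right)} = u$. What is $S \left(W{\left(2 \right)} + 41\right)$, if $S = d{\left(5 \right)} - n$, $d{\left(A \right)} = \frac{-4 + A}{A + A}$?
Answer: $\frac{2193}{10} \approx 219.3$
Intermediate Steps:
$d{\left(A \right)} = \frac{-4 + A}{2 A}$
$S = \frac{51}{10}$ ($S = \frac{-4 + 5}{2 \cdot 5} - -5 = \frac{1}{2} \cdot \frac{1}{5} \cdot 1 + 5 = \frac{1}{10} + 5 = \frac{51}{10} \approx 5.1$)
$S \left(W{\left(2 \right)} + 41\right) = \frac{51 \left(2 + 41\right)}{10} = \frac{51}{10} \cdot 43 = \frac{2193}{10}$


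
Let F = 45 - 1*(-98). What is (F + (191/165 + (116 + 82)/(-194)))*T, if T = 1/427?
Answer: 2290907/6834135 ≈ 0.33522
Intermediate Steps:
T = 1/427 ≈ 0.0023419
F = 143 (F = 45 + 98 = 143)
(F + (191/165 + (116 + 82)/(-194)))*T = (143 + (191/165 + (116 + 82)/(-194)))*(1/427) = (143 + (191*(1/165) + 198*(-1/194)))*(1/427) = (143 + (191/165 - 99/97))*(1/427) = (143 + 2192/16005)*(1/427) = (2290907/16005)*(1/427) = 2290907/6834135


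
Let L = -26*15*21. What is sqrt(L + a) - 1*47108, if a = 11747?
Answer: -47108 + sqrt(3557) ≈ -47048.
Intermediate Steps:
L = -8190 (L = -390*21 = -8190)
sqrt(L + a) - 1*47108 = sqrt(-8190 + 11747) - 1*47108 = sqrt(3557) - 47108 = -47108 + sqrt(3557)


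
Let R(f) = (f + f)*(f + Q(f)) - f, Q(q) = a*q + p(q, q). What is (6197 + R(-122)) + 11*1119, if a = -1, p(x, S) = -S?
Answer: -11140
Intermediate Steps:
Q(q) = -2*q (Q(q) = -q - q = -2*q)
R(f) = -f - 2*f² (R(f) = (f + f)*(f - 2*f) - f = (2*f)*(-f) - f = -2*f² - f = -f - 2*f²)
(6197 + R(-122)) + 11*1119 = (6197 - 122*(-1 - 2*(-122))) + 11*1119 = (6197 - 122*(-1 + 244)) + 12309 = (6197 - 122*243) + 12309 = (6197 - 29646) + 12309 = -23449 + 12309 = -11140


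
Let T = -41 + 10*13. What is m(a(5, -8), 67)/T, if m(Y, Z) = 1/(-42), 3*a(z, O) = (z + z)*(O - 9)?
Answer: -1/3738 ≈ -0.00026752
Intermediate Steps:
T = 89 (T = -41 + 130 = 89)
a(z, O) = 2*z*(-9 + O)/3 (a(z, O) = ((z + z)*(O - 9))/3 = ((2*z)*(-9 + O))/3 = (2*z*(-9 + O))/3 = 2*z*(-9 + O)/3)
m(Y, Z) = -1/42
m(a(5, -8), 67)/T = -1/42/89 = -1/42*1/89 = -1/3738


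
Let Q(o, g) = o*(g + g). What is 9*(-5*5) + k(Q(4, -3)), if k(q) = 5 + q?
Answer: -244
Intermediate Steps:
Q(o, g) = 2*g*o (Q(o, g) = o*(2*g) = 2*g*o)
9*(-5*5) + k(Q(4, -3)) = 9*(-5*5) + (5 + 2*(-3)*4) = 9*(-25) + (5 - 24) = -225 - 19 = -244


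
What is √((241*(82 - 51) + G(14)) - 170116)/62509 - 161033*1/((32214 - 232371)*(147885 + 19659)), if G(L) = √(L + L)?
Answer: 161033/33535104408 + √(-162645 + 2*√7)/62509 ≈ 4.8019e-6 + 0.0064517*I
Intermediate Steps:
G(L) = √2*√L (G(L) = √(2*L) = √2*√L)
√((241*(82 - 51) + G(14)) - 170116)/62509 - 161033*1/((32214 - 232371)*(147885 + 19659)) = √((241*(82 - 51) + √2*√14) - 170116)/62509 - 161033*1/((32214 - 232371)*(147885 + 19659)) = √((241*31 + 2*√7) - 170116)*(1/62509) - 161033/((-200157*167544)) = √((7471 + 2*√7) - 170116)*(1/62509) - 161033/(-33535104408) = √(-162645 + 2*√7)*(1/62509) - 161033*(-1/33535104408) = √(-162645 + 2*√7)/62509 + 161033/33535104408 = 161033/33535104408 + √(-162645 + 2*√7)/62509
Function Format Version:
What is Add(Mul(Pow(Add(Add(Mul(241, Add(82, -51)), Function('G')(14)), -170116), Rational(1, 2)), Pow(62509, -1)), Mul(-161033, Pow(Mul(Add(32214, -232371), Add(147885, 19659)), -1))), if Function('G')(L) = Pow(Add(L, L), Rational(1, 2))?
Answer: Add(Rational(161033, 33535104408), Mul(Rational(1, 62509), Pow(Add(-162645, Mul(2, Pow(7, Rational(1, 2)))), Rational(1, 2)))) ≈ Add(4.8019e-6, Mul(0.0064517, I))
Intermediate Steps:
Function('G')(L) = Mul(Pow(2, Rational(1, 2)), Pow(L, Rational(1, 2))) (Function('G')(L) = Pow(Mul(2, L), Rational(1, 2)) = Mul(Pow(2, Rational(1, 2)), Pow(L, Rational(1, 2))))
Add(Mul(Pow(Add(Add(Mul(241, Add(82, -51)), Function('G')(14)), -170116), Rational(1, 2)), Pow(62509, -1)), Mul(-161033, Pow(Mul(Add(32214, -232371), Add(147885, 19659)), -1))) = Add(Mul(Pow(Add(Add(Mul(241, Add(82, -51)), Mul(Pow(2, Rational(1, 2)), Pow(14, Rational(1, 2)))), -170116), Rational(1, 2)), Pow(62509, -1)), Mul(-161033, Pow(Mul(Add(32214, -232371), Add(147885, 19659)), -1))) = Add(Mul(Pow(Add(Add(Mul(241, 31), Mul(2, Pow(7, Rational(1, 2)))), -170116), Rational(1, 2)), Rational(1, 62509)), Mul(-161033, Pow(Mul(-200157, 167544), -1))) = Add(Mul(Pow(Add(Add(7471, Mul(2, Pow(7, Rational(1, 2)))), -170116), Rational(1, 2)), Rational(1, 62509)), Mul(-161033, Pow(-33535104408, -1))) = Add(Mul(Pow(Add(-162645, Mul(2, Pow(7, Rational(1, 2)))), Rational(1, 2)), Rational(1, 62509)), Mul(-161033, Rational(-1, 33535104408))) = Add(Mul(Rational(1, 62509), Pow(Add(-162645, Mul(2, Pow(7, Rational(1, 2)))), Rational(1, 2))), Rational(161033, 33535104408)) = Add(Rational(161033, 33535104408), Mul(Rational(1, 62509), Pow(Add(-162645, Mul(2, Pow(7, Rational(1, 2)))), Rational(1, 2))))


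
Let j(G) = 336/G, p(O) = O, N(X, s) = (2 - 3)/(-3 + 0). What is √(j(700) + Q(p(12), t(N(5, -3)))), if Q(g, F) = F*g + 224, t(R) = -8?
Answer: 2*√803/5 ≈ 11.335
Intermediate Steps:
N(X, s) = ⅓ (N(X, s) = -1/(-3) = -1*(-⅓) = ⅓)
Q(g, F) = 224 + F*g
√(j(700) + Q(p(12), t(N(5, -3)))) = √(336/700 + (224 - 8*12)) = √(336*(1/700) + (224 - 96)) = √(12/25 + 128) = √(3212/25) = 2*√803/5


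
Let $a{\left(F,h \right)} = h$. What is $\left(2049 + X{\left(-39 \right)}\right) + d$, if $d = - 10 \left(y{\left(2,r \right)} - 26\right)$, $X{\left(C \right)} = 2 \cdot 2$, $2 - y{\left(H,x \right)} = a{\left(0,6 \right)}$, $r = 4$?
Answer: $2353$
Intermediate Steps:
$y{\left(H,x \right)} = -4$ ($y{\left(H,x \right)} = 2 - 6 = -4$)
$X{\left(C \right)} = 4$
$d = 300$ ($d = - 10 \left(-4 - 26\right) = \left(-10\right) \left(-30\right) = 300$)
$\left(2049 + X{\left(-39 \right)}\right) + d = \left(2049 + 4\right) + 300 = 2053 + 300 = 2353$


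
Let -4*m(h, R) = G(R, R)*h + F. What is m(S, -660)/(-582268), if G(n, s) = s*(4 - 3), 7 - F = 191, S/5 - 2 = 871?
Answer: -720271/582268 ≈ -1.2370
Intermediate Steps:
S = 4365 (S = 10 + 5*871 = 10 + 4355 = 4365)
F = -184 (F = 7 - 1*191 = 7 - 191 = -184)
G(n, s) = s (G(n, s) = s*1 = s)
m(h, R) = 46 - R*h/4 (m(h, R) = -(R*h - 184)/4 = -(-184 + R*h)/4 = 46 - R*h/4)
m(S, -660)/(-582268) = (46 - 1/4*(-660)*4365)/(-582268) = (46 + 720225)*(-1/582268) = 720271*(-1/582268) = -720271/582268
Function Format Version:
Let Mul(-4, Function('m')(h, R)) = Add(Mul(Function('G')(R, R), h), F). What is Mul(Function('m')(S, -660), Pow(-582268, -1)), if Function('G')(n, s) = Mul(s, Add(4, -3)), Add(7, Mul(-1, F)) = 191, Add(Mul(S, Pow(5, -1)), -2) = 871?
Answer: Rational(-720271, 582268) ≈ -1.2370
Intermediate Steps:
S = 4365 (S = Add(10, Mul(5, 871)) = Add(10, 4355) = 4365)
F = -184 (F = Add(7, Mul(-1, 191)) = Add(7, -191) = -184)
Function('G')(n, s) = s (Function('G')(n, s) = Mul(s, 1) = s)
Function('m')(h, R) = Add(46, Mul(Rational(-1, 4), R, h)) (Function('m')(h, R) = Mul(Rational(-1, 4), Add(Mul(R, h), -184)) = Mul(Rational(-1, 4), Add(-184, Mul(R, h))) = Add(46, Mul(Rational(-1, 4), R, h)))
Mul(Function('m')(S, -660), Pow(-582268, -1)) = Mul(Add(46, Mul(Rational(-1, 4), -660, 4365)), Pow(-582268, -1)) = Mul(Add(46, 720225), Rational(-1, 582268)) = Mul(720271, Rational(-1, 582268)) = Rational(-720271, 582268)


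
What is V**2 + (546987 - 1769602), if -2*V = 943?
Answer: -4001211/4 ≈ -1.0003e+6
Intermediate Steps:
V = -943/2 (V = -1/2*943 = -943/2 ≈ -471.50)
V**2 + (546987 - 1769602) = (-943/2)**2 + (546987 - 1769602) = 889249/4 - 1222615 = -4001211/4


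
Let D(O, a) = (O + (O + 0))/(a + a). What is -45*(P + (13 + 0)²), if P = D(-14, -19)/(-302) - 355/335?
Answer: -1452668355/192223 ≈ -7557.2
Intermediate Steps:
D(O, a) = O/a (D(O, a) = (O + O)/((2*a)) = (2*O)*(1/(2*a)) = O/a)
P = -204168/192223 (P = -14/(-19)/(-302) - 355/335 = -14*(-1/19)*(-1/302) - 355*1/335 = (14/19)*(-1/302) - 71/67 = -7/2869 - 71/67 = -204168/192223 ≈ -1.0621)
-45*(P + (13 + 0)²) = -45*(-204168/192223 + (13 + 0)²) = -45*(-204168/192223 + 13²) = -45*(-204168/192223 + 169) = -45*32281519/192223 = -1452668355/192223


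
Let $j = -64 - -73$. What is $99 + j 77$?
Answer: $792$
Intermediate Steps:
$j = 9$ ($j = -64 + 73 = 9$)
$99 + j 77 = 99 + 9 \cdot 77 = 99 + 693 = 792$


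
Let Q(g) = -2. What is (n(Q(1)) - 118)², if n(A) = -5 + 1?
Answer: 14884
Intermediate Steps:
n(A) = -4
(n(Q(1)) - 118)² = (-4 - 118)² = (-122)² = 14884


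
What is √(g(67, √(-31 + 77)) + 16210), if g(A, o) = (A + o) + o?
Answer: √(16277 + 2*√46) ≈ 127.63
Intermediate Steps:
g(A, o) = A + 2*o
√(g(67, √(-31 + 77)) + 16210) = √((67 + 2*√(-31 + 77)) + 16210) = √((67 + 2*√46) + 16210) = √(16277 + 2*√46)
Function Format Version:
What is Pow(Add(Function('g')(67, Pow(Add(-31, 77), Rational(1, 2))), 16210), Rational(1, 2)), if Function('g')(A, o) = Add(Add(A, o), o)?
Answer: Pow(Add(16277, Mul(2, Pow(46, Rational(1, 2)))), Rational(1, 2)) ≈ 127.63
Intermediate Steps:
Function('g')(A, o) = Add(A, Mul(2, o))
Pow(Add(Function('g')(67, Pow(Add(-31, 77), Rational(1, 2))), 16210), Rational(1, 2)) = Pow(Add(Add(67, Mul(2, Pow(Add(-31, 77), Rational(1, 2)))), 16210), Rational(1, 2)) = Pow(Add(Add(67, Mul(2, Pow(46, Rational(1, 2)))), 16210), Rational(1, 2)) = Pow(Add(16277, Mul(2, Pow(46, Rational(1, 2)))), Rational(1, 2))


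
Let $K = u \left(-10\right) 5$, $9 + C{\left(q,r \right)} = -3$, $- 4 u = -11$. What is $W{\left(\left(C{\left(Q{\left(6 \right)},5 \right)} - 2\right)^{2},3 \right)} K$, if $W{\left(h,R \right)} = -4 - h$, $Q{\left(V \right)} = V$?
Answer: $27500$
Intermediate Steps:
$u = \frac{11}{4}$ ($u = \left(- \frac{1}{4}\right) \left(-11\right) = \frac{11}{4} \approx 2.75$)
$C{\left(q,r \right)} = -12$ ($C{\left(q,r \right)} = -9 - 3 = -12$)
$K = - \frac{275}{2}$ ($K = \frac{11}{4} \left(-10\right) 5 = \left(- \frac{55}{2}\right) 5 = - \frac{275}{2} \approx -137.5$)
$W{\left(\left(C{\left(Q{\left(6 \right)},5 \right)} - 2\right)^{2},3 \right)} K = \left(-4 - \left(-12 - 2\right)^{2}\right) \left(- \frac{275}{2}\right) = \left(-4 - \left(-14\right)^{2}\right) \left(- \frac{275}{2}\right) = \left(-4 - 196\right) \left(- \frac{275}{2}\right) = \left(-200\right) \left(- \frac{275}{2}\right) = 27500$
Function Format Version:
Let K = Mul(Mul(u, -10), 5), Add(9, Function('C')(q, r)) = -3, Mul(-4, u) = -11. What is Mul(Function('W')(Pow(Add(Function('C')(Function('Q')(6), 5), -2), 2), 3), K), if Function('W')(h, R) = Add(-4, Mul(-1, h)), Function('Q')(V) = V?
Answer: 27500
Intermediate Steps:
u = Rational(11, 4) (u = Mul(Rational(-1, 4), -11) = Rational(11, 4) ≈ 2.7500)
Function('C')(q, r) = -12 (Function('C')(q, r) = Add(-9, -3) = -12)
K = Rational(-275, 2) (K = Mul(Mul(Rational(11, 4), -10), 5) = Mul(Rational(-55, 2), 5) = Rational(-275, 2) ≈ -137.50)
Mul(Function('W')(Pow(Add(Function('C')(Function('Q')(6), 5), -2), 2), 3), K) = Mul(Add(-4, Mul(-1, Pow(Add(-12, -2), 2))), Rational(-275, 2)) = Mul(Add(-4, Mul(-1, Pow(-14, 2))), Rational(-275, 2)) = Mul(Add(-4, Mul(-1, 196)), Rational(-275, 2)) = Mul(Add(-4, -196), Rational(-275, 2)) = Mul(-200, Rational(-275, 2)) = 27500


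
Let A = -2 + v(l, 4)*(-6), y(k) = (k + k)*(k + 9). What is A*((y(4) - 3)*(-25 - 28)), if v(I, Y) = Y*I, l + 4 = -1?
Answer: -631654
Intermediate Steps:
l = -5 (l = -4 - 1 = -5)
v(I, Y) = I*Y
y(k) = 2*k*(9 + k) (y(k) = (2*k)*(9 + k) = 2*k*(9 + k))
A = 118 (A = -2 - 5*4*(-6) = -2 - 20*(-6) = -2 + 120 = 118)
A*((y(4) - 3)*(-25 - 28)) = 118*((2*4*(9 + 4) - 3)*(-25 - 28)) = 118*((2*4*13 - 3)*(-53)) = 118*((104 - 3)*(-53)) = 118*(101*(-53)) = 118*(-5353) = -631654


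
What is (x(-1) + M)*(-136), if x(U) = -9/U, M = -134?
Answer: 17000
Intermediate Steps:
(x(-1) + M)*(-136) = (-9/(-1) - 134)*(-136) = (-9*(-1) - 134)*(-136) = (9 - 134)*(-136) = -125*(-136) = 17000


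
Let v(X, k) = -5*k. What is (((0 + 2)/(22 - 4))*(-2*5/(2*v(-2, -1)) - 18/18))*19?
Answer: -38/9 ≈ -4.2222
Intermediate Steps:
(((0 + 2)/(22 - 4))*(-2*5/(2*v(-2, -1)) - 18/18))*19 = (((0 + 2)/(22 - 4))*(-2/(-(-5*(-1))/5*(-2)) - 18/18))*19 = ((2/18)*(-2/(-5/5*(-2)) - 18*1/18))*19 = ((2*(1/18))*(-2/(-1*1*(-2)) - 1))*19 = ((-2/((-1*(-2))) - 1)/9)*19 = ((-2/2 - 1)/9)*19 = ((-2*½ - 1)/9)*19 = ((-1 - 1)/9)*19 = ((⅑)*(-2))*19 = -2/9*19 = -38/9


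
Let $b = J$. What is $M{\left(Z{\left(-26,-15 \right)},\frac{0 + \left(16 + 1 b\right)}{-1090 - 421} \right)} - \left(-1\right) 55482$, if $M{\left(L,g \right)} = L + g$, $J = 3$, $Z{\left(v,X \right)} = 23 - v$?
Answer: $\frac{83907322}{1511} \approx 55531.0$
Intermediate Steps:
$b = 3$
$M{\left(Z{\left(-26,-15 \right)},\frac{0 + \left(16 + 1 b\right)}{-1090 - 421} \right)} - \left(-1\right) 55482 = \left(\left(23 - -26\right) + \frac{0 + \left(16 + 1 \cdot 3\right)}{-1090 - 421}\right) - \left(-1\right) 55482 = \left(\left(23 + 26\right) + \frac{0 + \left(16 + 3\right)}{-1511}\right) - -55482 = \left(49 + \left(0 + 19\right) \left(- \frac{1}{1511}\right)\right) + 55482 = \left(49 + 19 \left(- \frac{1}{1511}\right)\right) + 55482 = \left(49 - \frac{19}{1511}\right) + 55482 = \frac{74020}{1511} + 55482 = \frac{83907322}{1511}$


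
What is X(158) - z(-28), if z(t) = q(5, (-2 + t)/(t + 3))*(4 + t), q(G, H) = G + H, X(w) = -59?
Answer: 449/5 ≈ 89.800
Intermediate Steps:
z(t) = (4 + t)*(5 + (-2 + t)/(3 + t)) (z(t) = (5 + (-2 + t)/(t + 3))*(4 + t) = (5 + (-2 + t)/(3 + t))*(4 + t) = (4 + t)*(5 + (-2 + t)/(3 + t)))
X(158) - z(-28) = -59 - (4 - 28)*(13 + 6*(-28))/(3 - 28) = -59 - (-24)*(13 - 168)/(-25) = -59 - (-1)*(-24)*(-155)/25 = -59 - 1*(-744/5) = -59 + 744/5 = 449/5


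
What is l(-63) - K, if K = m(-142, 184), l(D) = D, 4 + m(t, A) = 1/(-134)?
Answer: -7905/134 ≈ -58.993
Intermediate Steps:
m(t, A) = -537/134 (m(t, A) = -4 + 1/(-134) = -4 - 1/134 = -537/134)
K = -537/134 ≈ -4.0075
l(-63) - K = -63 - 1*(-537/134) = -63 + 537/134 = -7905/134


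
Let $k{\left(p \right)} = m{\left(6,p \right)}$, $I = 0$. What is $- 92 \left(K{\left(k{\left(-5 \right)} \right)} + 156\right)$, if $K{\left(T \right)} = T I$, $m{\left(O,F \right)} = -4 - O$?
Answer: $-14352$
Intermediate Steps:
$k{\left(p \right)} = -10$ ($k{\left(p \right)} = -4 - 6 = -10$)
$K{\left(T \right)} = 0$ ($K{\left(T \right)} = T 0 = 0$)
$- 92 \left(K{\left(k{\left(-5 \right)} \right)} + 156\right) = - 92 \left(0 + 156\right) = \left(-92\right) 156 = -14352$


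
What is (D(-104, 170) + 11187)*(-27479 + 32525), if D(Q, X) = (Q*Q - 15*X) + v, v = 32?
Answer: 98321310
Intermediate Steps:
D(Q, X) = 32 + Q² - 15*X (D(Q, X) = (Q*Q - 15*X) + 32 = (Q² - 15*X) + 32 = 32 + Q² - 15*X)
(D(-104, 170) + 11187)*(-27479 + 32525) = ((32 + (-104)² - 15*170) + 11187)*(-27479 + 32525) = ((32 + 10816 - 2550) + 11187)*5046 = (8298 + 11187)*5046 = 19485*5046 = 98321310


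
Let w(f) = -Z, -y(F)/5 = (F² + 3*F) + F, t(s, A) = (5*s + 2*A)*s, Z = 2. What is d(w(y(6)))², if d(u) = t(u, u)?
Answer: 784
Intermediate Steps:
t(s, A) = s*(2*A + 5*s) (t(s, A) = (2*A + 5*s)*s = s*(2*A + 5*s))
y(F) = -20*F - 5*F² (y(F) = -5*((F² + 3*F) + F) = -5*(F² + 4*F) = -20*F - 5*F²)
w(f) = -2 (w(f) = -1*2 = -2)
d(u) = 7*u² (d(u) = u*(2*u + 5*u) = u*(7*u) = 7*u²)
d(w(y(6)))² = (7*(-2)²)² = (7*4)² = 28² = 784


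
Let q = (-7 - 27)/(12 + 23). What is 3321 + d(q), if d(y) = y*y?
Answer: 4069381/1225 ≈ 3321.9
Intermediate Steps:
q = -34/35 ≈ -0.97143
d(y) = y²
3321 + d(q) = 3321 + (-34/35)² = 3321 + 1156/1225 = 4069381/1225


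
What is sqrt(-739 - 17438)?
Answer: I*sqrt(18177) ≈ 134.82*I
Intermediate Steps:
sqrt(-739 - 17438) = sqrt(-18177) = I*sqrt(18177)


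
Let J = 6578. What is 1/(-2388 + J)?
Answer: 1/4190 ≈ 0.00023866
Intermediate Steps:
1/(-2388 + J) = 1/(-2388 + 6578) = 1/4190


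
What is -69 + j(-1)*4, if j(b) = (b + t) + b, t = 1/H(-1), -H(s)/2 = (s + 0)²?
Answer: -79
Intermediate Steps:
H(s) = -2*s² (H(s) = -2*(s + 0)² = -2*s²)
t = -½ (t = 1/(-2*(-1)²) = 1/(-2*1) = 1/(-2) = 1*(-½) = -½ ≈ -0.50000)
j(b) = -½ + 2*b (j(b) = (b - ½) + b = (-½ + b) + b = -½ + 2*b)
-69 + j(-1)*4 = -69 + (-½ + 2*(-1))*4 = -69 + (-½ - 2)*4 = -69 - 5/2*4 = -69 - 10 = -79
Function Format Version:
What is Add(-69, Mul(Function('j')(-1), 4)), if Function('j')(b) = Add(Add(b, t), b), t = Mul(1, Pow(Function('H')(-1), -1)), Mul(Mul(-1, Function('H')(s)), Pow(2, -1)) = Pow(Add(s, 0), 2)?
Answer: -79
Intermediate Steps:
Function('H')(s) = Mul(-2, Pow(s, 2)) (Function('H')(s) = Mul(-2, Pow(Add(s, 0), 2)) = Mul(-2, Pow(s, 2)))
t = Rational(-1, 2) (t = Mul(1, Pow(Mul(-2, Pow(-1, 2)), -1)) = Mul(1, Pow(Mul(-2, 1), -1)) = Mul(1, Pow(-2, -1)) = Mul(1, Rational(-1, 2)) = Rational(-1, 2) ≈ -0.50000)
Function('j')(b) = Add(Rational(-1, 2), Mul(2, b)) (Function('j')(b) = Add(Add(b, Rational(-1, 2)), b) = Add(Add(Rational(-1, 2), b), b) = Add(Rational(-1, 2), Mul(2, b)))
Add(-69, Mul(Function('j')(-1), 4)) = Add(-69, Mul(Add(Rational(-1, 2), Mul(2, -1)), 4)) = Add(-69, Mul(Add(Rational(-1, 2), -2), 4)) = Add(-69, Mul(Rational(-5, 2), 4)) = Add(-69, -10) = -79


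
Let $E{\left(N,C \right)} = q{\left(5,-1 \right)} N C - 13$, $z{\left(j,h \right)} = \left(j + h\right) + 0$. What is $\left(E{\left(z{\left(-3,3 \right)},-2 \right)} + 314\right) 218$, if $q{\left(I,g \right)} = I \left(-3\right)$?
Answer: $65618$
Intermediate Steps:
$q{\left(I,g \right)} = - 3 I$
$z{\left(j,h \right)} = h + j$ ($z{\left(j,h \right)} = \left(h + j\right) + 0 = h + j$)
$E{\left(N,C \right)} = -13 - 15 C N$ ($E{\left(N,C \right)} = \left(-3\right) 5 N C - 13 = - 15 N C - 13 = - 15 C N - 13 = -13 - 15 C N$)
$\left(E{\left(z{\left(-3,3 \right)},-2 \right)} + 314\right) 218 = \left(\left(-13 - - 30 \left(3 - 3\right)\right) + 314\right) 218 = \left(\left(-13 - \left(-30\right) 0\right) + 314\right) 218 = \left(\left(-13 + 0\right) + 314\right) 218 = \left(-13 + 314\right) 218 = 301 \cdot 218 = 65618$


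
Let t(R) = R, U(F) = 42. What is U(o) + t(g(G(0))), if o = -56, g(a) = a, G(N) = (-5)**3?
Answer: -83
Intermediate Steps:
G(N) = -125
U(o) + t(g(G(0))) = 42 - 125 = -83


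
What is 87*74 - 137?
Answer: 6301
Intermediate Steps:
87*74 - 137 = 6438 - 137 = 6301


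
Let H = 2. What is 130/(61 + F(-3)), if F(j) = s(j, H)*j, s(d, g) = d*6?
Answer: 26/23 ≈ 1.1304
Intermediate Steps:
s(d, g) = 6*d
F(j) = 6*j² (F(j) = (6*j)*j = 6*j²)
130/(61 + F(-3)) = 130/(61 + 6*(-3)²) = 130/(61 + 6*9) = 130/(61 + 54) = 130/115 = (1/115)*130 = 26/23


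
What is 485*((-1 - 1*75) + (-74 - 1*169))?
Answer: -154715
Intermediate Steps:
485*((-1 - 1*75) + (-74 - 1*169)) = 485*((-1 - 75) + (-74 - 169)) = 485*(-76 - 243) = 485*(-319) = -154715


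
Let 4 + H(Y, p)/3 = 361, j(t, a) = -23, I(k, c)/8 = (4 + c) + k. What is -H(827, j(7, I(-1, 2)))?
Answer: -1071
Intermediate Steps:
I(k, c) = 32 + 8*c + 8*k (I(k, c) = 8*((4 + c) + k) = 8*(4 + c + k) = 32 + 8*c + 8*k)
H(Y, p) = 1071 (H(Y, p) = -12 + 3*361 = -12 + 1083 = 1071)
-H(827, j(7, I(-1, 2))) = -1*1071 = -1071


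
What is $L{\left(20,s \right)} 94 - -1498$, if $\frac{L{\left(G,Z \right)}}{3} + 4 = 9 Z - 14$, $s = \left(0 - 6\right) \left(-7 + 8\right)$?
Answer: $-18806$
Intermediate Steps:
$s = -6$ ($s = \left(-6\right) 1 = -6$)
$L{\left(G,Z \right)} = -54 + 27 Z$ ($L{\left(G,Z \right)} = -12 + 3 \left(9 Z - 14\right) = -12 + 3 \left(-14 + 9 Z\right) = -12 + \left(-42 + 27 Z\right) = -54 + 27 Z$)
$L{\left(20,s \right)} 94 - -1498 = \left(-54 + 27 \left(-6\right)\right) 94 - -1498 = \left(-54 - 162\right) 94 + 1498 = \left(-216\right) 94 + 1498 = -20304 + 1498 = -18806$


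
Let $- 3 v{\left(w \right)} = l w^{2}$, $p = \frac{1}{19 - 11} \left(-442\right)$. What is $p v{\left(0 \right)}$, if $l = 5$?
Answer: $0$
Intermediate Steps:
$p = - \frac{221}{4}$ ($p = \frac{1}{8} \left(-442\right) = - \frac{221}{4} \approx -55.25$)
$v{\left(w \right)} = - \frac{5 w^{2}}{3}$
$p v{\left(0 \right)} = - \frac{221 \left(- \frac{5 \cdot 0^{2}}{3}\right)}{4} = - \frac{221 \left(\left(- \frac{5}{3}\right) 0\right)}{4} = \left(- \frac{221}{4}\right) 0 = 0$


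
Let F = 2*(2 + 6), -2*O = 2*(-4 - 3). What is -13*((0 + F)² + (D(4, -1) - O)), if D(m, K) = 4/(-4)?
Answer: -3224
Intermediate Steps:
D(m, K) = -1 (D(m, K) = 4*(-¼) = -1)
O = 7 (O = -(-4 - 3) = -(-7) = -½*(-14) = 7)
F = 16 (F = 2*8 = 16)
-13*((0 + F)² + (D(4, -1) - O)) = -13*((0 + 16)² + (-1 - 1*7)) = -13*(16² + (-1 - 7)) = -13*(256 - 8) = -13*248 = -3224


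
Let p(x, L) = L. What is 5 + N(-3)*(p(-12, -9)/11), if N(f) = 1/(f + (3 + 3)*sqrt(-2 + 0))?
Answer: 166/33 + 2*I*sqrt(2)/33 ≈ 5.0303 + 0.08571*I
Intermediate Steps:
N(f) = 1/(f + 6*I*sqrt(2)) (N(f) = 1/(f + 6*sqrt(-2)) = 1/(f + 6*(I*sqrt(2))) = 1/(f + 6*I*sqrt(2)))
5 + N(-3)*(p(-12, -9)/11) = 5 + (-9/11)/(-3 + 6*I*sqrt(2)) = 5 + (-9*1/11)/(-3 + 6*I*sqrt(2)) = 5 - 9/11/(-3 + 6*I*sqrt(2)) = 5 - 9/(11*(-3 + 6*I*sqrt(2)))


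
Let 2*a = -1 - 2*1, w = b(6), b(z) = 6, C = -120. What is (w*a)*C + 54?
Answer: 1134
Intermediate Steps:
w = 6
a = -3/2 (a = (-1 - 2*1)/2 = (-1 - 2)/2 = (½)*(-3) = -3/2 ≈ -1.5000)
(w*a)*C + 54 = (6*(-3/2))*(-120) + 54 = -9*(-120) + 54 = 1080 + 54 = 1134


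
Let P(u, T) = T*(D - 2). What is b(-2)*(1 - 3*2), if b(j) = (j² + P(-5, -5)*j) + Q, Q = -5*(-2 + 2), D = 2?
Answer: -20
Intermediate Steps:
P(u, T) = 0 (P(u, T) = T*(2 - 2) = T*0 = 0)
Q = 0 (Q = -5*0 = 0)
b(j) = j² (b(j) = (j² + 0*j) + 0 = (j² + 0) + 0 = j² + 0 = j²)
b(-2)*(1 - 3*2) = (-2)²*(1 - 3*2) = 4*(1 - 6) = 4*(-5) = -20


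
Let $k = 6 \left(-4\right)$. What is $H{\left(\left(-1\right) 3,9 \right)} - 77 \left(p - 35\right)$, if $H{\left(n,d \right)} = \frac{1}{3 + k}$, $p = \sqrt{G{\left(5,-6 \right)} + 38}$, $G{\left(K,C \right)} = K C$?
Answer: $\frac{56594}{21} - 154 \sqrt{2} \approx 2477.2$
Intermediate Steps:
$G{\left(K,C \right)} = C K$
$k = -24$
$p = 2 \sqrt{2}$ ($p = \sqrt{\left(-6\right) 5 + 38} = \sqrt{-30 + 38} = \sqrt{8} = 2 \sqrt{2} \approx 2.8284$)
$H{\left(n,d \right)} = - \frac{1}{21}$ ($H{\left(n,d \right)} = \frac{1}{3 - 24} = \frac{1}{-21} = - \frac{1}{21}$)
$H{\left(\left(-1\right) 3,9 \right)} - 77 \left(p - 35\right) = - \frac{1}{21} - 77 \left(2 \sqrt{2} - 35\right) = - \frac{1}{21} - 77 \left(-35 + 2 \sqrt{2}\right) = - \frac{1}{21} + \left(2695 - 154 \sqrt{2}\right) = \frac{56594}{21} - 154 \sqrt{2}$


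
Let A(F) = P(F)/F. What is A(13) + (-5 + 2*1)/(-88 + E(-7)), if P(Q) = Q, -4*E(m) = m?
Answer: 119/115 ≈ 1.0348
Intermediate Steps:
E(m) = -m/4
A(F) = 1 (A(F) = F/F = 1)
A(13) + (-5 + 2*1)/(-88 + E(-7)) = 1 + (-5 + 2*1)/(-88 - ¼*(-7)) = 1 + (-5 + 2)/(-88 + 7/4) = 1 - 3/(-345/4) = 1 - 3*(-4/345) = 1 + 4/115 = 119/115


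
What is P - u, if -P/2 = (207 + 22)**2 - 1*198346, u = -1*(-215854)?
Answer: 75956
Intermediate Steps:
u = 215854
P = 291810 (P = -2*((207 + 22)**2 - 1*198346) = -2*(229**2 - 198346) = -2*(52441 - 198346) = -2*(-145905) = 291810)
P - u = 291810 - 1*215854 = 291810 - 215854 = 75956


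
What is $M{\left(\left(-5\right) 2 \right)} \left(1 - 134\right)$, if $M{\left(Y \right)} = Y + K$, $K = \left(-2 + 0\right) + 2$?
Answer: $1330$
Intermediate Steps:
$K = 0$ ($K = -2 + 2 = 0$)
$M{\left(Y \right)} = Y$ ($M{\left(Y \right)} = Y + 0 = Y$)
$M{\left(\left(-5\right) 2 \right)} \left(1 - 134\right) = \left(-5\right) 2 \left(1 - 134\right) = \left(-10\right) \left(-133\right) = 1330$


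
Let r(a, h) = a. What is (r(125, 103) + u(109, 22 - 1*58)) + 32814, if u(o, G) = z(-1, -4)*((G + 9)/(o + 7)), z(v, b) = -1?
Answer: 3820951/116 ≈ 32939.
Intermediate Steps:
u(o, G) = -(9 + G)/(7 + o) (u(o, G) = -(G + 9)/(o + 7) = -(9 + G)/(7 + o))
(r(125, 103) + u(109, 22 - 1*58)) + 32814 = (125 + (-9 - (22 - 1*58))/(7 + 109)) + 32814 = (125 + (-9 - (22 - 58))/116) + 32814 = (125 + (-9 - 1*(-36))/116) + 32814 = (125 + (-9 + 36)/116) + 32814 = (125 + (1/116)*27) + 32814 = (125 + 27/116) + 32814 = 14527/116 + 32814 = 3820951/116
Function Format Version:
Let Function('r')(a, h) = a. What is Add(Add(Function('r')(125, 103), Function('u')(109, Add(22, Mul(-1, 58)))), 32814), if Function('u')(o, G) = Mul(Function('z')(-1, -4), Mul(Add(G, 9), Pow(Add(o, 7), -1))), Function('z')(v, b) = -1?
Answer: Rational(3820951, 116) ≈ 32939.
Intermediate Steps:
Function('u')(o, G) = Mul(-1, Pow(Add(7, o), -1), Add(9, G)) (Function('u')(o, G) = Mul(-1, Mul(Add(G, 9), Pow(Add(o, 7), -1))) = Mul(-1, Mul(Add(9, G), Pow(Add(7, o), -1))) = Mul(-1, Mul(Pow(Add(7, o), -1), Add(9, G))) = Mul(-1, Pow(Add(7, o), -1), Add(9, G)))
Add(Add(Function('r')(125, 103), Function('u')(109, Add(22, Mul(-1, 58)))), 32814) = Add(Add(125, Mul(Pow(Add(7, 109), -1), Add(-9, Mul(-1, Add(22, Mul(-1, 58)))))), 32814) = Add(Add(125, Mul(Pow(116, -1), Add(-9, Mul(-1, Add(22, -58))))), 32814) = Add(Add(125, Mul(Rational(1, 116), Add(-9, Mul(-1, -36)))), 32814) = Add(Add(125, Mul(Rational(1, 116), Add(-9, 36))), 32814) = Add(Add(125, Mul(Rational(1, 116), 27)), 32814) = Add(Add(125, Rational(27, 116)), 32814) = Add(Rational(14527, 116), 32814) = Rational(3820951, 116)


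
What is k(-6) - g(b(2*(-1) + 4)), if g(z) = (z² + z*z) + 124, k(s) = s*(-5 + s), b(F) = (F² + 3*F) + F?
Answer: -346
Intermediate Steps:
b(F) = F² + 4*F
g(z) = 124 + 2*z² (g(z) = (z² + z²) + 124 = 2*z² + 124 = 124 + 2*z²)
k(-6) - g(b(2*(-1) + 4)) = -6*(-5 - 6) - (124 + 2*((2*(-1) + 4)*(4 + (2*(-1) + 4)))²) = -6*(-11) - (124 + 2*((-2 + 4)*(4 + (-2 + 4)))²) = 66 - (124 + 2*(2*(4 + 2))²) = 66 - (124 + 2*(2*6)²) = 66 - (124 + 2*12²) = 66 - (124 + 2*144) = 66 - (124 + 288) = 66 - 1*412 = 66 - 412 = -346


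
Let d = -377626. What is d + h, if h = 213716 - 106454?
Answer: -270364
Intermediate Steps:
h = 107262
d + h = -377626 + 107262 = -270364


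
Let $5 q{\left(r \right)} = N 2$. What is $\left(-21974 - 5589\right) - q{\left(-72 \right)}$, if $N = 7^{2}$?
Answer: $- \frac{137913}{5} \approx -27583.0$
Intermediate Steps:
$N = 49$
$q{\left(r \right)} = \frac{98}{5}$ ($q{\left(r \right)} = \frac{49 \cdot 2}{5} = \frac{1}{5} \cdot 98 = \frac{98}{5}$)
$\left(-21974 - 5589\right) - q{\left(-72 \right)} = \left(-21974 - 5589\right) - \frac{98}{5} = -27563 - \frac{98}{5} = - \frac{137913}{5}$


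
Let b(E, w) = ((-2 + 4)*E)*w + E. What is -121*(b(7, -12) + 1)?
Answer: 19360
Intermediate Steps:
b(E, w) = E + 2*E*w (b(E, w) = (2*E)*w + E = 2*E*w + E = E + 2*E*w)
-121*(b(7, -12) + 1) = -121*(7*(1 + 2*(-12)) + 1) = -121*(7*(1 - 24) + 1) = -121*(7*(-23) + 1) = -121*(-161 + 1) = -121*(-160) = 19360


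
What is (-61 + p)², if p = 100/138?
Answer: 17297281/4761 ≈ 3633.1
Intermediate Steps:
p = 50/69 (p = 100*(1/138) = 50/69 ≈ 0.72464)
(-61 + p)² = (-61 + 50/69)² = (-4159/69)² = 17297281/4761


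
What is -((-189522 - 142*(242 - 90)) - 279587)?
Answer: 490693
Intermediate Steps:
-((-189522 - 142*(242 - 90)) - 279587) = -((-189522 - 142*152) - 279587) = -((-189522 - 21584) - 279587) = -(-211106 - 279587) = -1*(-490693) = 490693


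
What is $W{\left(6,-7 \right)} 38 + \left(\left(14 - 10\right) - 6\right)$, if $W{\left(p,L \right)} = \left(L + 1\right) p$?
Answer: $-1370$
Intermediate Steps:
$W{\left(p,L \right)} = p \left(1 + L\right)$ ($W{\left(p,L \right)} = \left(1 + L\right) p = p \left(1 + L\right)$)
$W{\left(6,-7 \right)} 38 + \left(\left(14 - 10\right) - 6\right) = 6 \left(1 - 7\right) 38 + \left(\left(14 - 10\right) - 6\right) = 6 \left(-6\right) 38 + \left(4 - 6\right) = \left(-36\right) 38 - 2 = -1368 - 2 = -1370$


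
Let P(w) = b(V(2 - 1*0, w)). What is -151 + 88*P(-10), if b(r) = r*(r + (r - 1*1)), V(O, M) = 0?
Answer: -151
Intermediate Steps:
b(r) = r*(-1 + 2*r) (b(r) = r*(r + (r - 1)) = r*(r + (-1 + r)) = r*(-1 + 2*r))
P(w) = 0 (P(w) = 0*(-1 + 2*0) = 0*(-1 + 0) = 0*(-1) = 0)
-151 + 88*P(-10) = -151 + 88*0 = -151 + 0 = -151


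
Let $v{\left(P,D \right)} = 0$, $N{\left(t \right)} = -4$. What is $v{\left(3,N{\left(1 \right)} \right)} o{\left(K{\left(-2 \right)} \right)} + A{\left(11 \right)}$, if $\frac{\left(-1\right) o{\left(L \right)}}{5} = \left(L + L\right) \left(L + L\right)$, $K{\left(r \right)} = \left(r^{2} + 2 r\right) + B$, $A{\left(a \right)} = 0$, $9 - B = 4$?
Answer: $0$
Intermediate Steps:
$B = 5$ ($B = 9 - 4 = 5$)
$K{\left(r \right)} = 5 + r^{2} + 2 r$ ($K{\left(r \right)} = \left(r^{2} + 2 r\right) + 5 = 5 + r^{2} + 2 r$)
$o{\left(L \right)} = - 20 L^{2}$ ($o{\left(L \right)} = - 5 \left(L + L\right) \left(L + L\right) = - 5 \cdot 2 L 2 L = - 5 \cdot 4 L^{2} = - 20 L^{2}$)
$v{\left(3,N{\left(1 \right)} \right)} o{\left(K{\left(-2 \right)} \right)} + A{\left(11 \right)} = 0 \left(- 20 \left(5 + \left(-2\right)^{2} + 2 \left(-2\right)\right)^{2}\right) + 0 = 0 \left(- 20 \left(5 + 4 - 4\right)^{2}\right) + 0 = 0 \left(- 20 \cdot 5^{2}\right) + 0 = 0 \left(\left(-20\right) 25\right) + 0 = 0 \left(-500\right) + 0 = 0 + 0 = 0$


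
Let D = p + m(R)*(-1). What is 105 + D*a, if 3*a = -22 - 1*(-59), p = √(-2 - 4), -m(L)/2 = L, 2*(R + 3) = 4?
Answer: 241/3 + 37*I*√6/3 ≈ 80.333 + 30.21*I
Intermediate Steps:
R = -1 (R = -3 + (½)*4 = -3 + 2 = -1)
m(L) = -2*L
p = I*√6 (p = √(-6) = I*√6 ≈ 2.4495*I)
a = 37/3 (a = (-22 - 1*(-59))/3 = (-22 + 59)/3 = (⅓)*37 = 37/3 ≈ 12.333)
D = -2 + I*√6 (D = I*√6 - 2*(-1)*(-1) = I*√6 + 2*(-1) = I*√6 - 2 = -2 + I*√6 ≈ -2.0 + 2.4495*I)
105 + D*a = 105 + (-2 + I*√6)*(37/3) = 105 + (-74/3 + 37*I*√6/3) = 241/3 + 37*I*√6/3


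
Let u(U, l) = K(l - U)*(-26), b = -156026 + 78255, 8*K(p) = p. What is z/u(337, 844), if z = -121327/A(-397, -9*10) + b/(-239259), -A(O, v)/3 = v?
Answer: 19338385682/70963023105 ≈ 0.27251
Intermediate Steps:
K(p) = p/8
A(O, v) = -3*v
b = -77771
u(U, l) = -13*l/4 + 13*U/4 (u(U, l) = ((l - U)/8)*(-26) = (-U/8 + l/8)*(-26) = -13*l/4 + 13*U/4)
z = -9669192841/21533310 (z = -121327/((-(-27)*10)) - 77771/(-239259) = -121327/((-3*(-90))) - 77771*(-1/239259) = -121327/270 + 77771/239259 = -9669192841/21533310 ≈ -449.03)
z/u(337, 844) = -9669192841/(21533310*(-13/4*844 + (13/4)*337)) = -9669192841/(21533310*(-2743 + 4381/4)) = -9669192841/(21533310*(-6591/4)) = -9669192841/21533310*(-4/6591) = 19338385682/70963023105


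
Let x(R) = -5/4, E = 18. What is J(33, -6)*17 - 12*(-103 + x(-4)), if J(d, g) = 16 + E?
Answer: 1829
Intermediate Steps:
J(d, g) = 34 (J(d, g) = 16 + 18 = 34)
x(R) = -5/4 (x(R) = -5*¼ = -5/4)
J(33, -6)*17 - 12*(-103 + x(-4)) = 34*17 - 12*(-103 - 5/4) = 578 - 12*(-417/4) = 578 + 1251 = 1829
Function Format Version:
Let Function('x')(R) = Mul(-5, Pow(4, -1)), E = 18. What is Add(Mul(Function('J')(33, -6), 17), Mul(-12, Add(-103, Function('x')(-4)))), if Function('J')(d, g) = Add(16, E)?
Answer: 1829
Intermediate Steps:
Function('J')(d, g) = 34 (Function('J')(d, g) = Add(16, 18) = 34)
Function('x')(R) = Rational(-5, 4) (Function('x')(R) = Mul(-5, Rational(1, 4)) = Rational(-5, 4))
Add(Mul(Function('J')(33, -6), 17), Mul(-12, Add(-103, Function('x')(-4)))) = Add(Mul(34, 17), Mul(-12, Add(-103, Rational(-5, 4)))) = Add(578, Mul(-12, Rational(-417, 4))) = Add(578, 1251) = 1829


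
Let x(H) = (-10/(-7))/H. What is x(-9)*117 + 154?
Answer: 948/7 ≈ 135.43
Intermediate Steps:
x(H) = 10/(7*H) (x(H) = (-10*(-1/7))/H = 10/(7*H))
x(-9)*117 + 154 = ((10/7)/(-9))*117 + 154 = ((10/7)*(-1/9))*117 + 154 = -10/63*117 + 154 = -130/7 + 154 = 948/7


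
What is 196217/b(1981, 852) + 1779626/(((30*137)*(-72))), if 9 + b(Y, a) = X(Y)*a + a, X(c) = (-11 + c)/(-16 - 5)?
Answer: -695807661967/81907548840 ≈ -8.4950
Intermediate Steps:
X(c) = 11/21 - c/21 (X(c) = (-11 + c)/(-21) = (-11 + c)*(-1/21) = 11/21 - c/21)
b(Y, a) = -9 + a + a*(11/21 - Y/21) (b(Y, a) = -9 + ((11/21 - Y/21)*a + a) = -9 + (a*(11/21 - Y/21) + a) = -9 + (a + a*(11/21 - Y/21)) = -9 + a + a*(11/21 - Y/21))
196217/b(1981, 852) + 1779626/(((30*137)*(-72))) = 196217/(-9 + (32/21)*852 - 1/21*1981*852) + 1779626/(((30*137)*(-72))) = 196217/(-9 + 9088/7 - 80372) + 1779626/((4110*(-72))) = 196217/(-553579/7) + 1779626/(-295920) = 196217*(-7/553579) + 1779626*(-1/295920) = -1373519/553579 - 889813/147960 = -695807661967/81907548840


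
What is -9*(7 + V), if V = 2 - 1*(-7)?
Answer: -144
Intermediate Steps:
V = 9 (V = 2 + 7 = 9)
-9*(7 + V) = -9*(7 + 9) = -9*16 = -144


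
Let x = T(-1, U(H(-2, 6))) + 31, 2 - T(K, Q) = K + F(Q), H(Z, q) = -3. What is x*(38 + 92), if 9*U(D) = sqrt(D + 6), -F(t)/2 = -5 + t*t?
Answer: 84500/27 ≈ 3129.6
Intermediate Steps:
F(t) = 10 - 2*t**2 (F(t) = -2*(-5 + t*t) = -2*(-5 + t**2) = 10 - 2*t**2)
U(D) = sqrt(6 + D)/9 (U(D) = sqrt(D + 6)/9 = sqrt(6 + D)/9)
T(K, Q) = -8 - K + 2*Q**2 (T(K, Q) = 2 - (K + (10 - 2*Q**2)) = 2 - (10 + K - 2*Q**2) = 2 + (-10 - K + 2*Q**2) = -8 - K + 2*Q**2)
x = 650/27 (x = (-8 - 1*(-1) + 2*(sqrt(6 - 3)/9)**2) + 31 = (-8 + 1 + 2*(sqrt(3)/9)**2) + 31 = (-8 + 1 + 2*(1/27)) + 31 = (-8 + 1 + 2/27) + 31 = -187/27 + 31 = 650/27 ≈ 24.074)
x*(38 + 92) = 650*(38 + 92)/27 = (650/27)*130 = 84500/27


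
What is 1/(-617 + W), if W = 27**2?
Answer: 1/112 ≈ 0.0089286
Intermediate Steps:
W = 729
1/(-617 + W) = 1/(-617 + 729) = 1/112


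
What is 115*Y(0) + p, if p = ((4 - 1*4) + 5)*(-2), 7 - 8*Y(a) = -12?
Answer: 2105/8 ≈ 263.13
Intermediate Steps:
Y(a) = 19/8 (Y(a) = 7/8 - ⅛*(-12) = 7/8 + 3/2 = 19/8)
p = -10 (p = ((4 - 4) + 5)*(-2) = (0 + 5)*(-2) = 5*(-2) = -10)
115*Y(0) + p = 115*(19/8) - 10 = 2185/8 - 10 = 2105/8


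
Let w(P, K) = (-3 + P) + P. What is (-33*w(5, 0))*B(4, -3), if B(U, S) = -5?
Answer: 1155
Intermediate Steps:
w(P, K) = -3 + 2*P
(-33*w(5, 0))*B(4, -3) = -33*(-3 + 2*5)*(-5) = -33*(-3 + 10)*(-5) = -33*7*(-5) = -231*(-5) = 1155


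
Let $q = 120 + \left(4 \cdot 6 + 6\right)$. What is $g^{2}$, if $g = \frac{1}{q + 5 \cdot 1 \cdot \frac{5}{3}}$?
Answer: $\frac{9}{225625} \approx 3.9889 \cdot 10^{-5}$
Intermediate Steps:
$q = 150$ ($q = 120 + \left(24 + 6\right) = 120 + 30 = 150$)
$g = \frac{3}{475}$ ($g = \frac{1}{150 + 5 \cdot 1 \cdot \frac{5}{3}} = \frac{1}{150 + 5 \cdot 5 \cdot \frac{1}{3}} = \frac{1}{150 + 5 \cdot \frac{5}{3}} = \frac{1}{150 + \frac{25}{3}} = \frac{1}{\frac{475}{3}} = \frac{3}{475} \approx 0.0063158$)
$g^{2} = \left(\frac{3}{475}\right)^{2} = \frac{9}{225625}$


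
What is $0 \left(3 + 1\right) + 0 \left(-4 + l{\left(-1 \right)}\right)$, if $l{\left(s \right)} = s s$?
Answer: $0$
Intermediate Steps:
$l{\left(s \right)} = s^{2}$
$0 \left(3 + 1\right) + 0 \left(-4 + l{\left(-1 \right)}\right) = 0 \left(3 + 1\right) + 0 \left(-4 + \left(-1\right)^{2}\right) = 0 \cdot 4 + 0 \left(-4 + 1\right) = 0 + 0 \left(-3\right) = 0 + 0 = 0$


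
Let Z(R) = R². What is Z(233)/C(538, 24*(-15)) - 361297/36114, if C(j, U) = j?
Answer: 441553790/4857333 ≈ 90.905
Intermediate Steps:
Z(233)/C(538, 24*(-15)) - 361297/36114 = 233²/538 - 361297/36114 = 54289*(1/538) - 361297*1/36114 = 54289/538 - 361297/36114 = 441553790/4857333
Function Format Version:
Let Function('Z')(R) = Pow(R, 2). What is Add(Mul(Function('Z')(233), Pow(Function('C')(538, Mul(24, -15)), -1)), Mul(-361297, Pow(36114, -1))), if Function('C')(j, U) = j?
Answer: Rational(441553790, 4857333) ≈ 90.905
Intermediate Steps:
Add(Mul(Function('Z')(233), Pow(Function('C')(538, Mul(24, -15)), -1)), Mul(-361297, Pow(36114, -1))) = Add(Mul(Pow(233, 2), Pow(538, -1)), Mul(-361297, Pow(36114, -1))) = Add(Mul(54289, Rational(1, 538)), Mul(-361297, Rational(1, 36114))) = Add(Rational(54289, 538), Rational(-361297, 36114)) = Rational(441553790, 4857333)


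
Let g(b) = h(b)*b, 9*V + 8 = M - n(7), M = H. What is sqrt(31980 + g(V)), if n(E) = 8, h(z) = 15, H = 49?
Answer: sqrt(32035) ≈ 178.98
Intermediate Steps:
M = 49
V = 11/3 (V = -8/9 + (49 - 1*8)/9 = -8/9 + (49 - 8)/9 = -8/9 + (1/9)*41 = -8/9 + 41/9 = 11/3 ≈ 3.6667)
g(b) = 15*b
sqrt(31980 + g(V)) = sqrt(31980 + 15*(11/3)) = sqrt(31980 + 55) = sqrt(32035)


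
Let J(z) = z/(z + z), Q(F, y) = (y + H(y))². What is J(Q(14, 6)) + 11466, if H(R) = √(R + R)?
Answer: 22933/2 ≈ 11467.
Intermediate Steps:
H(R) = √2*√R (H(R) = √(2*R) = √2*√R)
Q(F, y) = (y + √2*√y)²
J(z) = ½ (J(z) = z/((2*z)) = z*(1/(2*z)) = ½)
J(Q(14, 6)) + 11466 = ½ + 11466 = 22933/2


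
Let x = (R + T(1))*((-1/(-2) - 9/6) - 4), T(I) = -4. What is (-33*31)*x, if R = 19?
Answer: 76725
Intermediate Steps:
x = -75 (x = (19 - 4)*((-1/(-2) - 9/6) - 4) = 15*((-1*(-1/2) - 9*1/6) - 4) = 15*((1/2 - 3/2) - 4) = 15*(-1 - 4) = 15*(-5) = -75)
(-33*31)*x = -33*31*(-75) = -1023*(-75) = 76725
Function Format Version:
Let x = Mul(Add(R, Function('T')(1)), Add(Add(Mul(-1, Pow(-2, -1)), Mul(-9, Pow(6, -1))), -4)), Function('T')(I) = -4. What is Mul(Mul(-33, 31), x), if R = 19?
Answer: 76725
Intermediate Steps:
x = -75 (x = Mul(Add(19, -4), Add(Add(Mul(-1, Pow(-2, -1)), Mul(-9, Pow(6, -1))), -4)) = Mul(15, Add(Add(Mul(-1, Rational(-1, 2)), Mul(-9, Rational(1, 6))), -4)) = Mul(15, Add(Add(Rational(1, 2), Rational(-3, 2)), -4)) = Mul(15, Add(-1, -4)) = Mul(15, -5) = -75)
Mul(Mul(-33, 31), x) = Mul(Mul(-33, 31), -75) = Mul(-1023, -75) = 76725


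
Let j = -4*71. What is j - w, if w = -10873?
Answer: 10589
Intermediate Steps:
j = -284
j - w = -284 - 1*(-10873) = -284 + 10873 = 10589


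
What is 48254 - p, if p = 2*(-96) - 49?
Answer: 48495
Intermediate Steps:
p = -241 (p = -192 - 49 = -241)
48254 - p = 48254 - 1*(-241) = 48254 + 241 = 48495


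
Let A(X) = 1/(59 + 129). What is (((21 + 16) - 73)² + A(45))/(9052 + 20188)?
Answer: 243649/5497120 ≈ 0.044323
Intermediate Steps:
A(X) = 1/188
(((21 + 16) - 73)² + A(45))/(9052 + 20188) = (((21 + 16) - 73)² + 1/188)/(9052 + 20188) = ((37 - 73)² + 1/188)/29240 = ((-36)² + 1/188)*(1/29240) = (1296 + 1/188)*(1/29240) = (243649/188)*(1/29240) = 243649/5497120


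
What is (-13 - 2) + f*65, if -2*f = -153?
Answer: 9915/2 ≈ 4957.5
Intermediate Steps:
f = 153/2 (f = -½*(-153) = 153/2 ≈ 76.500)
(-13 - 2) + f*65 = (-13 - 2) + (153/2)*65 = -15 + 9945/2 = 9915/2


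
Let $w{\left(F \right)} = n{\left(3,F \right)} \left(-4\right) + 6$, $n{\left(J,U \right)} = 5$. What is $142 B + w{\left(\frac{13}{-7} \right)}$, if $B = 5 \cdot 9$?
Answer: $6376$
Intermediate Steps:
$w{\left(F \right)} = -14$ ($w{\left(F \right)} = 5 \left(-4\right) + 6 = -20 + 6 = -14$)
$B = 45$
$142 B + w{\left(\frac{13}{-7} \right)} = 142 \cdot 45 - 14 = 6390 - 14 = 6376$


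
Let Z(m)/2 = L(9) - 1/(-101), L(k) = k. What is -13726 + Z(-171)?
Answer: -1384506/101 ≈ -13708.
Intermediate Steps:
Z(m) = 1820/101 (Z(m) = 2*(9 - 1/(-101)) = 2*(9 - 1*(-1/101)) = 2*(9 + 1/101) = 2*(910/101) = 1820/101)
-13726 + Z(-171) = -13726 + 1820/101 = -1384506/101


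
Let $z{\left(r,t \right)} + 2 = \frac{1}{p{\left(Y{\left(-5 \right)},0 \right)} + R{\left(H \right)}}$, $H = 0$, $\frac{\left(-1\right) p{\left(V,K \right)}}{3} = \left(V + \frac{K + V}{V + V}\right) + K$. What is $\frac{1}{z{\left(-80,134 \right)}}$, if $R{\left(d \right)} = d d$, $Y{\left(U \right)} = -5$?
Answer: $- \frac{27}{52} \approx -0.51923$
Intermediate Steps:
$p{\left(V,K \right)} = - 3 K - 3 V - \frac{3 \left(K + V\right)}{2 V}$ ($p{\left(V,K \right)} = - 3 \left(\left(V + \frac{K + V}{V + V}\right) + K\right) = - 3 \left(\left(V + \frac{K + V}{2 V}\right) + K\right) = - 3 \left(K + V + \frac{K + V}{2 V}\right) = - 3 K - 3 V - \frac{3 \left(K + V\right)}{2 V}$)
$R{\left(d \right)} = d^{2}$
$z{\left(r,t \right)} = - \frac{52}{27}$ ($z{\left(r,t \right)} = -2 + \frac{1}{\left(- \frac{3}{2} - 0 - -15 - \frac{0}{-5}\right) + 0^{2}} = -2 + \frac{1}{\left(- \frac{3}{2} + 0 + 15 - 0 \left(- \frac{1}{5}\right)\right) + 0} = -2 + \frac{1}{\left(- \frac{3}{2} + 0 + 15 + 0\right) + 0} = -2 + \frac{1}{\frac{27}{2} + 0} = -2 + \frac{1}{\frac{27}{2}} = -2 + \frac{2}{27} = - \frac{52}{27}$)
$\frac{1}{z{\left(-80,134 \right)}} = \frac{1}{- \frac{52}{27}} = - \frac{27}{52}$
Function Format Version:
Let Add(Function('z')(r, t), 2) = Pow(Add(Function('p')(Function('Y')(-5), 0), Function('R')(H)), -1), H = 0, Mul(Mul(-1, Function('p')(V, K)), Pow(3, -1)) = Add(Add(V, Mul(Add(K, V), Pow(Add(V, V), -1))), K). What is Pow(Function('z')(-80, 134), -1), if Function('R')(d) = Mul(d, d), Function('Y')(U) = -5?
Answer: Rational(-27, 52) ≈ -0.51923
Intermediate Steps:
Function('p')(V, K) = Add(Mul(-3, K), Mul(-3, V), Mul(Rational(-3, 2), Pow(V, -1), Add(K, V))) (Function('p')(V, K) = Mul(-3, Add(Add(V, Mul(Add(K, V), Pow(Add(V, V), -1))), K)) = Mul(-3, Add(Add(V, Mul(Add(K, V), Pow(Mul(2, V), -1))), K)) = Mul(-3, Add(Add(V, Mul(Add(K, V), Mul(Rational(1, 2), Pow(V, -1)))), K)) = Mul(-3, Add(Add(V, Mul(Rational(1, 2), Pow(V, -1), Add(K, V))), K)) = Mul(-3, Add(K, V, Mul(Rational(1, 2), Pow(V, -1), Add(K, V)))) = Add(Mul(-3, K), Mul(-3, V), Mul(Rational(-3, 2), Pow(V, -1), Add(K, V))))
Function('R')(d) = Pow(d, 2)
Function('z')(r, t) = Rational(-52, 27) (Function('z')(r, t) = Add(-2, Pow(Add(Add(Rational(-3, 2), Mul(-3, 0), Mul(-3, -5), Mul(Rational(-3, 2), 0, Pow(-5, -1))), Pow(0, 2)), -1)) = Add(-2, Pow(Add(Add(Rational(-3, 2), 0, 15, Mul(Rational(-3, 2), 0, Rational(-1, 5))), 0), -1)) = Add(-2, Pow(Add(Add(Rational(-3, 2), 0, 15, 0), 0), -1)) = Add(-2, Pow(Add(Rational(27, 2), 0), -1)) = Add(-2, Pow(Rational(27, 2), -1)) = Add(-2, Rational(2, 27)) = Rational(-52, 27))
Pow(Function('z')(-80, 134), -1) = Pow(Rational(-52, 27), -1) = Rational(-27, 52)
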